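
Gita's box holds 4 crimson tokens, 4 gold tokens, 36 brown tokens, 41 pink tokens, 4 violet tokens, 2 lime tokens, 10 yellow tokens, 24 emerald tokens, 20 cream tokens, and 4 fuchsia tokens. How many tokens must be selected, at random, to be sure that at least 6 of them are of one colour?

44

An adversary could hand out at most 5 tokens per colour (5 colours run out sooner): 4 + 4 + 5 + 5 + 4 + 2 + 5 + 5 + 5 + 4 = 43 tokens and still no colour has 6.
By the pigeonhole principle, one more token lands in a colour already at 5, so 44 draws are enough and 43 are not.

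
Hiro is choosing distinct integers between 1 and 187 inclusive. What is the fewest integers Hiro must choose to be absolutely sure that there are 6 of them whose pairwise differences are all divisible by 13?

Integers whose pairwise differences are multiples of 13 are exactly those sharing a remainder mod 13. By pigeonhole, the 13 residue classes mod 13 are the pigeonholes.
With 65 integers one could put 5 in each residue class and have no class reach 6.
The 66th integer pushes some class to 6, so 13·5 + 1 = 66.

66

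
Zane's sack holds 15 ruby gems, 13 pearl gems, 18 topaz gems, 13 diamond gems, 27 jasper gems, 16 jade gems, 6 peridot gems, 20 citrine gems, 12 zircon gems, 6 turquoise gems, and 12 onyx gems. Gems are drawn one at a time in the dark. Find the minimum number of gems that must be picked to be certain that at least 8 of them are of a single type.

76

Pigeonhole: the 11 types are the holes; the gems drawn are the pigeons.
To avoid 8 of any one type, the worst case takes at most 7 of each type, or every gem of a type that has fewer than 7.
That gives 7 + 7 + 7 + 7 + 7 + 7 + 6 + 7 + 7 + 6 + 7 = 75 gems with no type reaching 8.
The next gem forces some type to 8, so 75 + 1 = 76.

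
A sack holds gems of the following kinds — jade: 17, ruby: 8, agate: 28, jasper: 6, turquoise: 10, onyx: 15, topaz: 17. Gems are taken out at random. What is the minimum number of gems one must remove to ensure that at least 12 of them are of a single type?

The 7 types are the holes; the gems drawn are the pigeons.
To avoid 12 of any one type, the worst case takes at most 11 of each type, or every gem of a type that has fewer than 11.
That gives 11 + 8 + 11 + 6 + 10 + 11 + 11 = 68 gems with no type reaching 12.
The next gem forces some type to 12, so 68 + 1 = 69.

69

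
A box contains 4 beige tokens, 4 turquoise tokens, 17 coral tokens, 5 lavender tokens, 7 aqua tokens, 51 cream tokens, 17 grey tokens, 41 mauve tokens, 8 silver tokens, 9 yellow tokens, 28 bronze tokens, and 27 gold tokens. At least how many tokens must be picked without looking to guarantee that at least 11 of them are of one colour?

By pigeonhole, put each drawn token into a box by colour. The largest draw with every box below 11 takes min(count, 10) from each colour; colours with fewer than 10 contribute all they have.
Σ min(cᵢ, 10) = 4 + 4 + 10 + 5 + 7 + 10 + 10 + 10 + 8 + 9 + 10 + 10 = 97.
Draw number 97 + 1 = 98 must push one box to 11.

98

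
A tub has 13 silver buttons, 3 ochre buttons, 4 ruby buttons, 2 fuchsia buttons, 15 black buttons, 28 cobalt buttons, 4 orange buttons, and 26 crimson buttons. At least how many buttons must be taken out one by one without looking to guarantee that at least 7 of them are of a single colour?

38

By pigeonhole, the 8 colours are the holes; the buttons drawn are the pigeons.
To avoid 7 of any one colour, the worst case takes at most 6 of each colour, or every button of a colour that has fewer than 6.
That gives 6 + 3 + 4 + 2 + 6 + 6 + 4 + 6 = 37 buttons with no colour reaching 7.
The next button forces some colour to 7, so 37 + 1 = 38.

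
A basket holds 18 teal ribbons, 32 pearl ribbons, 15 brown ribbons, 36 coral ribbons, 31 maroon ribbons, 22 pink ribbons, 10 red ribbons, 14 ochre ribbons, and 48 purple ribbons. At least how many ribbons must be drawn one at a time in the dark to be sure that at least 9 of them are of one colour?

73

Put each drawn ribbon into a box by colour. The largest draw with every box below 9 takes min(count, 8) from each colour.
Σ min(cᵢ, 8) = 8 + 8 + 8 + 8 + 8 + 8 + 8 + 8 + 8 = 72.
Draw number 72 + 1 = 73 must push one box to 9.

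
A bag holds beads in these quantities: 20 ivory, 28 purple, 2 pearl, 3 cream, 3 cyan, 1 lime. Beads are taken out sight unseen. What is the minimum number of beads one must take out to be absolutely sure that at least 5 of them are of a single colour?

By the pigeonhole principle, put each drawn bead into a box by colour. The largest draw with every box below 5 takes min(count, 4) from each colour; colours with fewer than 4 contribute all they have.
Σ min(cᵢ, 4) = 4 + 4 + 2 + 3 + 3 + 1 = 17.
Draw number 17 + 1 = 18 must push one box to 5.

18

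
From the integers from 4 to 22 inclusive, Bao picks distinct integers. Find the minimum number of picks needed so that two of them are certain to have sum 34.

15

A set avoiding the sum 34 can contain at most one of each pair {x, 34−x}, plus the 9 elements whose complement lies outside the range or equal to its own complement.
The integers 4, …, 17 (14 of them) are such a set: any two sum to at least 4+5 = 9 and at most 16+17 = 33 < 34.
By the pigeonhole principle, any 15th integer completes one of the 5 pairs, so 15 choices force a sum of 34.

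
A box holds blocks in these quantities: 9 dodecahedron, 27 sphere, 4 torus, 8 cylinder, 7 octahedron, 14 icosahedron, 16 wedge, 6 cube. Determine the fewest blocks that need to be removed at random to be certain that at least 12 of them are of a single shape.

68

An adversary could hand out at most 11 blocks per shape (5 shapes run out sooner): 9 + 11 + 4 + 8 + 7 + 11 + 11 + 6 = 67 blocks and still no shape has 12.
One more block lands in a shape already at 11, so 68 draws are enough and 67 are not.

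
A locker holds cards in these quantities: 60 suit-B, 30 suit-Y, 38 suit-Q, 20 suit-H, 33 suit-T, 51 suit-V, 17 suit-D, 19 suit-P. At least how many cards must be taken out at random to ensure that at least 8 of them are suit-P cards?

In the worst case for collecting suit-P cards, every non-suit-P card comes out first.
There are 60 + 30 + 38 + 20 + 33 + 51 + 17 = 249 non-suit-P cards altogether.
After those, each further card must be suit-P, so 249 + 8 = 257 draws guarantee 8 suit-P cards.

257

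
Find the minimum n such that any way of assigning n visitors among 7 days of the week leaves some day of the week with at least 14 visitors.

92

With 91 visitors one could put exactly 13 in each of the 7 days of the week, and no day of the week would reach 14.
One more visitor must land in a day of the week that already has 13, giving it 14.
So 7 × 13 + 1 = 92 visitors are required.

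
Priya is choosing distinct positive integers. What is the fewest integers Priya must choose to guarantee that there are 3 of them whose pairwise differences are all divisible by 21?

43

Integers whose pairwise differences are multiples of 21 are exactly those sharing a remainder mod 21. Pigeonhole: the 21 residue classes mod 21 are the pigeonholes.
With 42 integers one could put 2 in each residue class and have no class reach 3.
The 43rd integer pushes some class to 3, so 21·2 + 1 = 43.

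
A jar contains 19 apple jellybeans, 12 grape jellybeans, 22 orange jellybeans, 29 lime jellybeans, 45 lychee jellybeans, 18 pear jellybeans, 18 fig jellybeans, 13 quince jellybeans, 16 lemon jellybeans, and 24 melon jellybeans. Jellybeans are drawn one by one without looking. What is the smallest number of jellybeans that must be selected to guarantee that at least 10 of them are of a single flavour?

The 10 flavours are the holes; the jellybeans drawn are the pigeons.
To avoid 10 of any one flavour, the worst case takes at most 9 of each flavour.
That gives 9 + 9 + 9 + 9 + 9 + 9 + 9 + 9 + 9 + 9 = 90 jellybeans with no flavour reaching 10.
The next jellybean forces some flavour to 10, so 90 + 1 = 91.

91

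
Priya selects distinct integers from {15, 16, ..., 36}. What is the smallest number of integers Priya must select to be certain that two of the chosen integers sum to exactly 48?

A set avoiding the sum 48 can contain at most one of each pair {x, 48−x}, plus the 4 elements whose complement lies outside the range or equal to its own complement.
The integers 24, …, 36 (13 of them) are such a set: any two sum to at least 24+25 = 49 > 48.
Pigeonhole: any 14th integer completes one of the 9 pairs, so 14 choices force a sum of 48.

14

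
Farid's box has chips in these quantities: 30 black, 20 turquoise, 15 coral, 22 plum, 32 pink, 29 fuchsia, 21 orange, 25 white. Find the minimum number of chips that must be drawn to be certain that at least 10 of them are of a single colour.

73

An adversary could hand out at most 9 chips per colour: 9 + 9 + 9 + 9 + 9 + 9 + 9 + 9 = 72 chips and still no colour has 10.
One more chip lands in a colour already at 9, so 73 draws are enough and 72 are not.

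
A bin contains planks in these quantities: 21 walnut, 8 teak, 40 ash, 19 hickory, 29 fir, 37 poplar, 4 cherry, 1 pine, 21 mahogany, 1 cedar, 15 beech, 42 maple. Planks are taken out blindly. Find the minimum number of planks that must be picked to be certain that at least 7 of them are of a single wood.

61

An adversary could hand out at most 6 planks per wood (cherry, pine, cedar run out sooner): 6 + 6 + 6 + 6 + 6 + 6 + 4 + 1 + 6 + 1 + 6 + 6 = 60 planks and still no wood has 7.
One more plank lands in a wood already at 6, so 61 draws are enough and 60 are not.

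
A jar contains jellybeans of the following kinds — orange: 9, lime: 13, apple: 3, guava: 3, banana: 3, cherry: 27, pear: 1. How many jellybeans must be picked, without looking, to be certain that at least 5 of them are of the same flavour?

23

Pigeonhole: the 7 flavours are the holes; the jellybeans drawn are the pigeons.
To avoid 5 of any one flavour, the worst case takes at most 4 of each flavour, or every jellybean of a flavour that has fewer than 4.
That gives 4 + 4 + 3 + 3 + 3 + 4 + 1 = 22 jellybeans with no flavour reaching 5.
The next jellybean forces some flavour to 5, so 22 + 1 = 23.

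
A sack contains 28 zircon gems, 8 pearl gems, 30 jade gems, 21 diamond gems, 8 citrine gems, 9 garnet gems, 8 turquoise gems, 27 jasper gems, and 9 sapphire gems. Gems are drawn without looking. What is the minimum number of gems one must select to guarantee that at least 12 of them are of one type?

By pigeonhole, the 9 types are the holes; the gems drawn are the pigeons.
To avoid 12 of any one type, the worst case takes at most 11 of each type, or every gem of a type that has fewer than 11.
That gives 11 + 8 + 11 + 11 + 8 + 9 + 8 + 11 + 9 = 86 gems with no type reaching 12.
The next gem forces some type to 12, so 86 + 1 = 87.

87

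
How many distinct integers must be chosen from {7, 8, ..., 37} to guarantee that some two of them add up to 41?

A set avoiding the sum 41 can contain at most one of each pair {x, 41−x}, plus the 3 elements whose complement lies outside the range.
The integers 21, …, 37 (17 of them) are such a set: any two sum to at least 21+22 = 43 > 41.
Any 18th integer completes one of the 14 pairs, so 18 choices force a sum of 41.

18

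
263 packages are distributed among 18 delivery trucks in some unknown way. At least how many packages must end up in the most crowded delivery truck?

By the pigeonhole principle, the 18 delivery trucks are the holes and the 263 packages are the pigeons.
If every delivery truck held at most 14 packages, the total would be at most 18 × 14 = 252, which is less than 263.
So some delivery truck holds at least ⌈263/18⌉ = 15 packages.

15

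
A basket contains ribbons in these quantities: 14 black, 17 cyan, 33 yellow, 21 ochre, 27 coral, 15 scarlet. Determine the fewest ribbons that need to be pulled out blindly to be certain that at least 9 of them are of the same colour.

The 6 colours are the holes; the ribbons drawn are the pigeons.
To avoid 9 of any one colour, the worst case takes at most 8 of each colour.
That gives 8 + 8 + 8 + 8 + 8 + 8 = 48 ribbons with no colour reaching 9.
The next ribbon forces some colour to 9, so 48 + 1 = 49.

49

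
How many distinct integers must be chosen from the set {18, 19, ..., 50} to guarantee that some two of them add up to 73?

20

A set avoiding the sum 73 can contain at most one of each pair {x, 73−x}, plus the 5 elements whose complement lies outside the range.
The integers 18, …, 36 (19 of them) are such a set: any two sum to at least 18+19 = 37 and at most 35+36 = 71 < 73.
Any 20th integer completes one of the 14 pairs, so 20 choices force a sum of 73.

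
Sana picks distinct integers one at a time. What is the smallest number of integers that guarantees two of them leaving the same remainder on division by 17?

18

The 17 residue classes mod 17 are the pigeonholes.
With 17 integers one could put 1 in each residue class and have no class reach 2.
The 18th integer pushes some class to 2, so 17·1 + 1 = 18.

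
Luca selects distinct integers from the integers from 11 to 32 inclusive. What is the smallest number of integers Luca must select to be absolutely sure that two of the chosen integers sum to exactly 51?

Two chosen integers sum to 51 exactly when both halves of some pair {x, 51−x} with 19 ≤ x ≤ 51−x ≤ 32 are chosen — 7 such pairs.
The remaining 8 elements (those with no distinct partner in range) can never complete a 51-sum, so the worst case takes all of them and one from each pair: 8 + 7 = 15.
Pigeonhole: the 16th integer has to be the second member of some pair, so 15 + 1 = 16.

16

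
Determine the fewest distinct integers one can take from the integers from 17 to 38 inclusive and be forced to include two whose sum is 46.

A set avoiding the sum 46 can contain at most one of each pair {x, 46−x}, plus the 10 elements whose complement lies outside the range or equal to its own complement.
The integers 23, …, 38 (16 of them) are such a set: any two sum to at least 23+24 = 47 > 46.
Pigeonhole: any 17th integer completes one of the 6 pairs, so 17 choices force a sum of 46.

17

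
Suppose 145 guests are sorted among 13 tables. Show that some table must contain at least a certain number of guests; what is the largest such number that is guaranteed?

By the pigeonhole principle, the 13 tables are the holes and the 145 guests are the pigeons.
If every table held at most 11 guests, the total would be at most 13 × 11 = 143, which is less than 145.
So some table holds at least ⌈145/13⌉ = 12 guests.

12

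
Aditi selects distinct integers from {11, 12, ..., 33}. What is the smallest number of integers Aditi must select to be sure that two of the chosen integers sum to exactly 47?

14

Two chosen integers sum to 47 exactly when both halves of some pair {x, 47−x} with 14 ≤ x ≤ 47−x ≤ 33 are chosen — 10 such pairs.
The remaining 3 elements (those with no distinct partner in range) can never complete a 47-sum, so the worst case takes all of them and one from each pair: 3 + 10 = 13.
The 14th integer has to be the second member of some pair, so 13 + 1 = 14.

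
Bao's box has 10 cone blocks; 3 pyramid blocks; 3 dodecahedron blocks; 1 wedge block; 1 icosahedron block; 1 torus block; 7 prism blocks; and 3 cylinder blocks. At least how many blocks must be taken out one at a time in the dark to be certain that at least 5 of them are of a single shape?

21

An adversary could hand out at most 4 blocks per shape (6 shapes run out sooner): 4 + 3 + 3 + 1 + 1 + 1 + 4 + 3 = 20 blocks and still no shape has 5.
Pigeonhole: one more block lands in a shape already at 4, so 21 draws are enough and 20 are not.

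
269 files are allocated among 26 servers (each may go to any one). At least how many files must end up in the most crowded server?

The 26 servers are the holes and the 269 files are the pigeons.
If every server held at most 10 files, the total would be at most 26 × 10 = 260, which is less than 269.
So some server holds at least ⌈269/26⌉ = 11 files.

11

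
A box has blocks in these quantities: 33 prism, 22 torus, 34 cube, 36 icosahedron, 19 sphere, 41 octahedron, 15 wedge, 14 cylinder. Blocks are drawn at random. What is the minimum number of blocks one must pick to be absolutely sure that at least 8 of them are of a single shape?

An adversary could hand out at most 7 blocks per shape: 7 + 7 + 7 + 7 + 7 + 7 + 7 + 7 = 56 blocks and still no shape has 8.
Pigeonhole: one more block lands in a shape already at 7, so 57 draws are enough and 56 are not.

57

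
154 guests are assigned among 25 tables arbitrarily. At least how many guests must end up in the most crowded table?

7

By pigeonhole, the 25 tables are the holes and the 154 guests are the pigeons.
If every table held at most 6 guests, the total would be at most 25 × 6 = 150, which is less than 154.
So some table holds at least ⌈154/25⌉ = 7 guests.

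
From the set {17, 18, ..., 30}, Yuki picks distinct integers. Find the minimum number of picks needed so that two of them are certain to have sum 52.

11

Group the elements by complementary pair {x, 52−x}: {22,30}, {23,29}, {24,28}, …, giving 4 two-element pairs, the single value 26 (it cannot pair with itself since the integers are distinct), and 5 integers whose partner 52−x falls outside [17,30].
Pigeonhole: treating each of those 10 groups as a pigeonhole, one can pick one integer per group — 10 integers — with no two summing to 52.
The 11th integer lands in an occupied pair, forcing a sum of 52.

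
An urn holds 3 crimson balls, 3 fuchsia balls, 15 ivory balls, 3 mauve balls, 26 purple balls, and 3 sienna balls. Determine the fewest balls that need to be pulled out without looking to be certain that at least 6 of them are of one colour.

23

Pigeonhole: the 6 colours are the holes; the balls drawn are the pigeons.
To avoid 6 of any one colour, the worst case takes at most 5 of each colour, or every ball of a colour that has fewer than 5.
That gives 3 + 3 + 5 + 3 + 5 + 3 = 22 balls with no colour reaching 6.
The next ball forces some colour to 6, so 22 + 1 = 23.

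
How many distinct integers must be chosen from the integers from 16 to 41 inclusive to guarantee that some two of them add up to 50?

Group the elements by complementary pair {x, 50−x}: {16,34}, {17,33}, {18,32}, …, giving 9 two-element pairs, the single value 25 (it cannot pair with itself since the integers are distinct), and 7 integers whose partner 50−x falls outside [16,41].
Treating each of those 17 groups as a pigeonhole, one can pick one integer per group — 17 integers — with no two summing to 50.
The 18th integer lands in an occupied pair, forcing a sum of 50.

18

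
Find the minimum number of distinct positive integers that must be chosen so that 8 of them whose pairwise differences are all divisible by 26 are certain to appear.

Integers whose pairwise differences are multiples of 26 are exactly those sharing a remainder mod 26. The 26 residue classes mod 26 are the pigeonholes.
With 182 integers one could put 7 in each residue class and have no class reach 8.
The 183rd integer pushes some class to 8, so 26·7 + 1 = 183.

183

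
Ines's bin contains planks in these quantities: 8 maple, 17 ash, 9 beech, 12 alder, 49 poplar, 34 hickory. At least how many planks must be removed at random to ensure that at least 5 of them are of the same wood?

The 6 woods are the holes; the planks drawn are the pigeons.
To avoid 5 of any one wood, the worst case takes at most 4 of each wood.
That gives 4 + 4 + 4 + 4 + 4 + 4 = 24 planks with no wood reaching 5.
The next plank forces some wood to 5, so 24 + 1 = 25.

25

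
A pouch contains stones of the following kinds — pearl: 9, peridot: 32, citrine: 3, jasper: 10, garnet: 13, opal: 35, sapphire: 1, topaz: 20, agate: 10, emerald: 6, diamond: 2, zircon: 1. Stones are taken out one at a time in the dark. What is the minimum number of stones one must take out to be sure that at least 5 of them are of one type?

40

Put each drawn stone into a box by type. The largest draw with every box below 5 takes min(count, 4) from each type; types with fewer than 4 contribute all they have.
Σ min(cᵢ, 4) = 4 + 4 + 3 + 4 + 4 + 4 + 1 + 4 + 4 + 4 + 2 + 1 = 39.
Draw number 39 + 1 = 40 must push one box to 5.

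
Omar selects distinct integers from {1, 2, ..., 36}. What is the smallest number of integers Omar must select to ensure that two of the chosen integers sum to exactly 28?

A set avoiding the sum 28 can contain at most one of each pair {x, 28−x}, plus the 10 elements whose complement lies outside the range or equal to its own complement.
The integers 14, …, 36 (23 of them) are such a set: any two sum to at least 14+15 = 29 > 28.
Any 24th integer completes one of the 13 pairs, so 24 choices force a sum of 28.

24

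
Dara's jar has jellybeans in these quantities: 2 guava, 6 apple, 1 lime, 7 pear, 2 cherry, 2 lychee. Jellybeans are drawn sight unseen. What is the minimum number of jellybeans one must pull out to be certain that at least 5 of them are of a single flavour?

16

Pigeonhole: put each drawn jellybean into a box by flavour. The largest draw with every box below 5 takes min(count, 4) from each flavour; flavours with fewer than 4 contribute all they have.
Σ min(cᵢ, 4) = 2 + 4 + 1 + 4 + 2 + 2 = 15.
Draw number 15 + 1 = 16 must push one box to 5.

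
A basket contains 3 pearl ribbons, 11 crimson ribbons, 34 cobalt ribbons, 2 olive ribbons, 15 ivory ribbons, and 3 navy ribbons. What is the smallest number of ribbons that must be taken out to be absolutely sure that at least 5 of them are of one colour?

An adversary could hand out at most 4 ribbons per colour (pearl, olive, navy run out sooner): 3 + 4 + 4 + 2 + 4 + 3 = 20 ribbons and still no colour has 5.
By the pigeonhole principle, one more ribbon lands in a colour already at 4, so 21 draws are enough and 20 are not.

21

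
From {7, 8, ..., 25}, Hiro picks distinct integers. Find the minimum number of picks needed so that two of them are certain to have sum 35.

12

A set avoiding the sum 35 can contain at most one of each pair {x, 35−x}, plus the 3 elements whose complement lies outside the range.
The integers 7, …, 17 (11 of them) are such a set: any two sum to at least 7+8 = 15 and at most 16+17 = 33 < 35.
Pigeonhole: any 12th integer completes one of the 8 pairs, so 12 choices force a sum of 35.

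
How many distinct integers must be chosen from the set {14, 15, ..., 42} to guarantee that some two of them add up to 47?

20

Two chosen integers sum to 47 exactly when both halves of some pair {x, 47−x} with 14 ≤ x ≤ 47−x ≤ 33 are chosen — 10 such pairs.
The remaining 9 elements (those with no distinct partner in range) can never complete a 47-sum, so the worst case takes all of them and one from each pair: 9 + 10 = 19.
The 20th integer has to be the second member of some pair, so 19 + 1 = 20.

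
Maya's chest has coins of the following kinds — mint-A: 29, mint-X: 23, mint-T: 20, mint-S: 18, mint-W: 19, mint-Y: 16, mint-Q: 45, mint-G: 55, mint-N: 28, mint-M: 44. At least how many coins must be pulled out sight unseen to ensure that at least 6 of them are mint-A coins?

In the worst case for collecting mint-A coins, every non-mint-A coin comes out first.
There are 23 + 20 + 18 + 19 + 16 + 45 + 55 + 28 + 44 = 268 non-mint-A coins altogether.
After those, each further coin must be mint-A, so 268 + 6 = 274 draws guarantee 6 mint-A coins.

274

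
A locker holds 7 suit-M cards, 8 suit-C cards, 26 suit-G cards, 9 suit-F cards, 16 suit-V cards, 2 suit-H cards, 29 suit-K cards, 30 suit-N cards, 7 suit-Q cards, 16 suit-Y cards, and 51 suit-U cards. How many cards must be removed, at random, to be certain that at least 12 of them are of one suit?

An adversary could hand out at most 11 cards per suit (5 suits run out sooner): 7 + 8 + 11 + 9 + 11 + 2 + 11 + 11 + 7 + 11 + 11 = 99 cards and still no suit has 12.
By pigeonhole, one more card lands in a suit already at 11, so 100 draws are enough and 99 are not.

100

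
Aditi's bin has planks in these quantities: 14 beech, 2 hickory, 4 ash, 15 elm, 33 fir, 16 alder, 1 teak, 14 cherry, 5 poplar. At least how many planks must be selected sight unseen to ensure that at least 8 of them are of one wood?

By pigeonhole, put each drawn plank into a box by wood. The largest draw with every box below 8 takes min(count, 7) from each wood; woods with fewer than 7 contribute all they have.
Σ min(cᵢ, 7) = 7 + 2 + 4 + 7 + 7 + 7 + 1 + 7 + 5 = 47.
Draw number 47 + 1 = 48 must push one box to 8.

48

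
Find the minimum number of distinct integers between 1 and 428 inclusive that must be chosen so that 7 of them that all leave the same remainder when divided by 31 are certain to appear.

By the pigeonhole principle, the 31 residue classes mod 31 are the pigeonholes.
With 186 integers one could put 6 in each residue class and have no class reach 7.
The 187th integer pushes some class to 7, so 31·6 + 1 = 187.

187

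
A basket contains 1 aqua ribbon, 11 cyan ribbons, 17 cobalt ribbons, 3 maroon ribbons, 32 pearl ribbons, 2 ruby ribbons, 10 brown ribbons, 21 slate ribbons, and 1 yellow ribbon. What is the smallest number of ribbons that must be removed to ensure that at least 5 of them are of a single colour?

28

By pigeonhole, the 9 colours are the holes; the ribbons drawn are the pigeons.
To avoid 5 of any one colour, the worst case takes at most 4 of each colour, or every ribbon of a colour that has fewer than 4.
That gives 1 + 4 + 4 + 3 + 4 + 2 + 4 + 4 + 1 = 27 ribbons with no colour reaching 5.
The next ribbon forces some colour to 5, so 27 + 1 = 28.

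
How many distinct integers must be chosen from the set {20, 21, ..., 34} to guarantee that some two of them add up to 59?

A set avoiding the sum 59 can contain at most one of each pair {x, 59−x}, plus the 5 elements whose complement lies outside the range.
The integers 20, …, 29 (10 of them) are such a set: any two sum to at least 20+21 = 41 and at most 28+29 = 57 < 59.
By pigeonhole, any 11th integer completes one of the 5 pairs, so 11 choices force a sum of 59.

11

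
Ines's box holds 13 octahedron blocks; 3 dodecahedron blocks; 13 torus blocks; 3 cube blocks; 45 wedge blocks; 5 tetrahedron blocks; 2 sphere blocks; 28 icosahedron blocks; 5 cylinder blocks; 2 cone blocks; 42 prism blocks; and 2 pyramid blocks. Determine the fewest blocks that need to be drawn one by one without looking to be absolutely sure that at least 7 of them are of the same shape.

By pigeonhole, put each drawn block into a box by shape. The largest draw with every box below 7 takes min(count, 6) from each shape; shapes with fewer than 6 contribute all they have.
Σ min(cᵢ, 6) = 6 + 3 + 6 + 3 + 6 + 5 + 2 + 6 + 5 + 2 + 6 + 2 = 52.
Draw number 52 + 1 = 53 must push one box to 7.

53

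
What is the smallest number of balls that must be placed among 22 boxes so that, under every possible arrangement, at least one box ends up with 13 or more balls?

With 264 balls one could put exactly 12 in each of the 22 boxes, and no box would reach 13.
By pigeonhole, one more ball must land in a box that already has 12, giving it 13.
So 22 × 12 + 1 = 265 balls are required.

265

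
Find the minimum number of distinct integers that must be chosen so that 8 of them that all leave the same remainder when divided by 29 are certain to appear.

204

The 29 residue classes mod 29 are the pigeonholes.
With 203 integers one could put 7 in each residue class and have no class reach 8.
The 204th integer pushes some class to 8, so 29·7 + 1 = 204.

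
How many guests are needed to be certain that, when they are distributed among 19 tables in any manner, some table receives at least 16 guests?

286

With 285 guests one could put exactly 15 in each of the 19 tables, and no table would reach 16.
One more guest must land in a table that already has 15, giving it 16.
So 19 × 15 + 1 = 286 guests are required.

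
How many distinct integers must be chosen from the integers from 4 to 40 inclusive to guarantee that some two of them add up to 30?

Group the elements by complementary pair {x, 30−x}: {4,26}, {5,25}, {6,24}, …, giving 11 two-element pairs; the single value 15 (it cannot pair with itself since the integers are distinct); and 14 integers whose partner 30−x falls outside [4,40].
By the pigeonhole principle, treating each of those 26 groups as a pigeonhole, one can pick one integer per group — 26 integers — with no two summing to 30.
The 27th integer lands in an occupied pair, forcing a sum of 30.

27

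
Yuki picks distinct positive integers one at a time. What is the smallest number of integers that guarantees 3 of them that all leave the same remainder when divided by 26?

The 26 residue classes mod 26 are the pigeonholes.
With 52 integers one could put 2 in each residue class and have no class reach 3.
The 53rd integer pushes some class to 3, so 26·2 + 1 = 53.

53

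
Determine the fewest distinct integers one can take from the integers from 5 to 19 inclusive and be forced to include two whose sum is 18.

12

A set avoiding the sum 18 can contain at most one of each pair {x, 18−x}, plus the 7 elements whose complement lies outside the range or equal to its own complement.
The integers 9, …, 19 (11 of them) are such a set: any two sum to at least 9+10 = 19 > 18.
Any 12th integer completes one of the 4 pairs, so 12 choices force a sum of 18.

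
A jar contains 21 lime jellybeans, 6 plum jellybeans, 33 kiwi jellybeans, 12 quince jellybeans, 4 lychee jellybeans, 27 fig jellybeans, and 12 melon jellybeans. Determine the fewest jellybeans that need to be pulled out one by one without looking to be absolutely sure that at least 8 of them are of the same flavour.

46

The 7 flavours are the holes; the jellybeans drawn are the pigeons.
To avoid 8 of any one flavour, the worst case takes at most 7 of each flavour, or every jellybean of a flavour that has fewer than 7.
That gives 7 + 6 + 7 + 7 + 4 + 7 + 7 = 45 jellybeans with no flavour reaching 8.
The next jellybean forces some flavour to 8, so 45 + 1 = 46.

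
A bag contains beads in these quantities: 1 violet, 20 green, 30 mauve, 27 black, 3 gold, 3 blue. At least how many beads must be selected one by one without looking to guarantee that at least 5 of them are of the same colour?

20

By the pigeonhole principle, the 6 colours are the holes; the beads drawn are the pigeons.
To avoid 5 of any one colour, the worst case takes at most 4 of each colour, or every bead of a colour that has fewer than 4.
That gives 1 + 4 + 4 + 4 + 3 + 3 = 19 beads with no colour reaching 5.
The next bead forces some colour to 5, so 19 + 1 = 20.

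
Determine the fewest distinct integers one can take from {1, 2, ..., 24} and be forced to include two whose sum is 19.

16

Two chosen integers sum to 19 exactly when both halves of some pair {x, 19−x} with 1 ≤ x ≤ 19−x ≤ 18 are chosen — 9 such pairs.
The remaining 6 elements (those with no distinct partner in range) can never complete a 19-sum, so the worst case takes all of them and one from each pair: 6 + 9 = 15.
The 16th integer has to be the second member of some pair, so 15 + 1 = 16.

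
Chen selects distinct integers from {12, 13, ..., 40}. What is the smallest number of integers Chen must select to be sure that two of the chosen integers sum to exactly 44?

20

A set avoiding the sum 44 can contain at most one of each pair {x, 44−x}, plus the 9 elements whose complement lies outside the range or equal to its own complement.
The integers 22, …, 40 (19 of them) are such a set: any two sum to at least 22+23 = 45 > 44.
Pigeonhole: any 20th integer completes one of the 10 pairs, so 20 choices force a sum of 44.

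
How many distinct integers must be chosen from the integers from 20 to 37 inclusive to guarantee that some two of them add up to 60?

12

A set avoiding the sum 60 can contain at most one of each pair {x, 60−x}, plus the 4 elements whose complement lies outside the range or equal to its own complement.
The integers 20, …, 30 (11 of them) are such a set: any two sum to at least 20+21 = 41 and at most 29+30 = 59 < 60.
Any 12th integer completes one of the 7 pairs, so 12 choices force a sum of 60.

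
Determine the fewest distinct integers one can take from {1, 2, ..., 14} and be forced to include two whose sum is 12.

10

A set avoiding the sum 12 can contain at most one of each pair {x, 12−x}, plus the 4 elements whose complement lies outside the range or equal to its own complement.
The integers 6, …, 14 (9 of them) are such a set: any two sum to at least 6+7 = 13 > 12.
Pigeonhole: any 10th integer completes one of the 5 pairs, so 10 choices force a sum of 12.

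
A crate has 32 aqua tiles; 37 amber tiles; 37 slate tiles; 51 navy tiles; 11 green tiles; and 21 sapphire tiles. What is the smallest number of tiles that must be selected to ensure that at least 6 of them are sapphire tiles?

In the worst case for collecting sapphire tiles, every non-sapphire tile comes out first.
There are 32 + 37 + 37 + 51 + 11 = 168 non-sapphire tiles altogether.
After those, each further tile must be sapphire, so 168 + 6 = 174 draws guarantee 6 sapphire tiles.

174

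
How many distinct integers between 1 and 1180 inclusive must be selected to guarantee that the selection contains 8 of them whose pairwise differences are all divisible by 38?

Integers whose pairwise differences are multiples of 38 are exactly those sharing a remainder mod 38. The 38 residue classes mod 38 are the pigeonholes.
With 266 integers one could put 7 in each residue class and have no class reach 8.
The 267th integer pushes some class to 8, so 38·7 + 1 = 267.

267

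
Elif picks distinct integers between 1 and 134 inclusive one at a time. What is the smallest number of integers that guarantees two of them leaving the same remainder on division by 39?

The 39 residue classes mod 39 are the pigeonholes.
With 39 integers one could put 1 in each residue class and have no class reach 2.
The 40th integer pushes some class to 2, so 39·1 + 1 = 40.

40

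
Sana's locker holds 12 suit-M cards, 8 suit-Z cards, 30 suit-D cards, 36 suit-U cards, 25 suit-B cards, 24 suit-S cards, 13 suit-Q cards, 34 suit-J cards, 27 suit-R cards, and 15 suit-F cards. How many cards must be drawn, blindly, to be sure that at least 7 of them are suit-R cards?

204

In the worst case for collecting suit-R cards, every non-suit-R card comes out first.
There are 12 + 8 + 30 + 36 + 25 + 24 + 13 + 34 + 15 = 197 non-suit-R cards altogether.
After those, each further card must be suit-R, so 197 + 7 = 204 draws guarantee 7 suit-R cards.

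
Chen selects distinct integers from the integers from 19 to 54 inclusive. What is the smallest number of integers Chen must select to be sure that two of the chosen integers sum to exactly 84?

25

A set avoiding the sum 84 can contain at most one of each pair {x, 84−x}, plus the 12 elements whose complement lies outside the range or equal to its own complement.
The integers 19, …, 42 (24 of them) are such a set: any two sum to at least 19+20 = 39 and at most 41+42 = 83 < 84.
Any 25th integer completes one of the 12 pairs, so 25 choices force a sum of 84.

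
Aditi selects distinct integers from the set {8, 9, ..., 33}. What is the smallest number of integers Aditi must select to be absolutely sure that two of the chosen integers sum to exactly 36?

Two chosen integers sum to 36 exactly when both halves of some pair {x, 36−x} with 8 ≤ x ≤ 36−x ≤ 28 are chosen — 10 such pairs.
The remaining 6 elements (those with no distinct partner in range) can never complete a 36-sum, so the worst case takes all of them and one from each pair: 6 + 10 = 16.
The 17th integer has to be the second member of some pair, so 16 + 1 = 17.

17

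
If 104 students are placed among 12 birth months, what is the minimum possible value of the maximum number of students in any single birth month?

By the pigeonhole principle, the 12 birth months are the holes and the 104 students are the pigeons.
If every birth month held at most 8 students, the total would be at most 12 × 8 = 96, which is less than 104.
So some birth month holds at least ⌈104/12⌉ = 9 students.

9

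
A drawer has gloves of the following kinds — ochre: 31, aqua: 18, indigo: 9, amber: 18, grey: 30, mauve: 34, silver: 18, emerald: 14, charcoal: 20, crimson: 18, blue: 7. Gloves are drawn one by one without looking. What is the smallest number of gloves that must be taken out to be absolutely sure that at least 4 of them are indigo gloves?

212

In the worst case for collecting indigo gloves, every non-indigo glove comes out first.
There are 31 + 18 + 18 + 30 + 34 + 18 + 14 + 20 + 18 + 7 = 208 non-indigo gloves altogether.
After those, each further glove must be indigo, so 208 + 4 = 212 draws guarantee 4 indigo gloves.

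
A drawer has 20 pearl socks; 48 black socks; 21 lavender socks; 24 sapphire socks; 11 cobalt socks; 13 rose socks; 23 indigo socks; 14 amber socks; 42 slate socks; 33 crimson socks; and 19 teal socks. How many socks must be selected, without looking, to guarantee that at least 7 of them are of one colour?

An adversary could hand out at most 6 socks per colour: 6 + 6 + 6 + 6 + 6 + 6 + 6 + 6 + 6 + 6 + 6 = 66 socks and still no colour has 7.
By pigeonhole, one more sock lands in a colour already at 6, so 67 draws are enough and 66 are not.

67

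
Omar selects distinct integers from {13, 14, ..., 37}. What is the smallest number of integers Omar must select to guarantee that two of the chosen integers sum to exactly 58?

18

Group the elements by complementary pair {x, 58−x}: {21,37}, {22,36}, {23,35}, …, giving 8 two-element pairs, the single value 29 (it cannot pair with itself since the integers are distinct), and 8 integers whose partner 58−x falls outside [13,37].
Pigeonhole: treating each of those 17 groups as a pigeonhole, one can pick one integer per group — 17 integers — with no two summing to 58.
The 18th integer lands in an occupied pair, forcing a sum of 58.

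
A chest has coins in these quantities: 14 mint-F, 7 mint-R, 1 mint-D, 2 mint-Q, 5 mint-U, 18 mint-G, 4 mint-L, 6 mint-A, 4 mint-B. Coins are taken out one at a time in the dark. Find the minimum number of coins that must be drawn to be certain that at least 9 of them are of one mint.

46

An adversary could hand out at most 8 coins per mint (7 mints run out sooner): 8 + 7 + 1 + 2 + 5 + 8 + 4 + 6 + 4 = 45 coins and still no mint has 9.
Pigeonhole: one more coin lands in a mint already at 8, so 46 draws are enough and 45 are not.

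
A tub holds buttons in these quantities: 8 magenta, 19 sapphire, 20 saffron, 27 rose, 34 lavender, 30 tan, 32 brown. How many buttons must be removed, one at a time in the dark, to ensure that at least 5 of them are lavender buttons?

141

In the worst case for collecting lavender buttons, every non-lavender button comes out first.
There are 8 + 19 + 20 + 27 + 30 + 32 = 136 non-lavender buttons altogether.
After those, each further button must be lavender, so 136 + 5 = 141 draws guarantee 5 lavender buttons.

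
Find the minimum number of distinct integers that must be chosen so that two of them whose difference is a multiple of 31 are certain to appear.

32

Integers whose pairwise differences are multiples of 31 are exactly those sharing a remainder mod 31. The 31 residue classes mod 31 are the pigeonholes.
With 31 integers one could put 1 in each residue class and have no class reach 2.
The 32nd integer pushes some class to 2, so 31·1 + 1 = 32.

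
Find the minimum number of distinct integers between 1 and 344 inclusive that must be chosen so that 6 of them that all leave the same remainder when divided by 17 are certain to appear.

Pigeonhole: the 17 residue classes mod 17 are the pigeonholes.
With 85 integers one could put 5 in each residue class and have no class reach 6.
The 86th integer pushes some class to 6, so 17·5 + 1 = 86.

86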